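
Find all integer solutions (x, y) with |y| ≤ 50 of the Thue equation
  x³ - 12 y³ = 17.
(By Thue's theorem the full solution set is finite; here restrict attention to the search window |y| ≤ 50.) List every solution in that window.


The equation is x³ - 12y³ = 17. For fixed y, x³ = 12·y³ + 17, so a solution requires the RHS to be a perfect cube.
Strategy: iterate y from -50 to 50, compute RHS = 12·y³ + 17, and check whether it is a (positive or negative) perfect cube.
Check small values of y:
  y = 0: RHS = 17 is not a perfect cube.
  y = 1: RHS = 29 is not a perfect cube.
  y = -1: RHS = 5 is not a perfect cube.
  y = 2: RHS = 113 is not a perfect cube.
  y = -2: RHS = -79 is not a perfect cube.
  y = 3: RHS = 341 is not a perfect cube.
  y = -3: RHS = -307 is not a perfect cube.
Continuing the search up to |y| = 50 finds no solutions either.
No (x, y) in the scanned range satisfies the equation.

No integer solutions with |y| ≤ 50.


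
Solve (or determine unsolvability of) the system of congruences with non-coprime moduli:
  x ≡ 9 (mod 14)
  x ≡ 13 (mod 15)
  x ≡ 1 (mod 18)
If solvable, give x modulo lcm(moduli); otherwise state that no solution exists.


Moduli 14, 15, 18 are not pairwise coprime, so CRT works modulo lcm(m_i) when all pairwise compatibility conditions hold.
Pairwise compatibility: gcd(m_i, m_j) must divide a_i - a_j for every pair.
Merge one congruence at a time:
  Start: x ≡ 9 (mod 14).
  Combine with x ≡ 13 (mod 15): gcd(14, 15) = 1; 13 - 9 = 4, which IS divisible by 1, so compatible.
    Write x = 9 + 14·t and substitute into x ≡ 13 (mod 15): 14·t ≡ 13 − 9 = 4 (mod 15).
    The inverse of 14 mod 15 is 14 (since 14·14 = 196 = 13·15 + 1), so t ≡ 14·4 = 56 ≡ 11 (mod 15).
    Then x = 9 + 14·11 = 163, valid modulo lcm(14, 15) = 210: x ≡ 163 (mod 210).
  Combine with x ≡ 1 (mod 18): gcd(210, 18) = 6; 1 - 163 = -162, which IS divisible by 6, so compatible.
    Write x = 163 + 210·t and substitute into x ≡ 1 (mod 18): 210·t ≡ 1 − 163 = -162 (mod 18).
    Divide the congruence (and modulus) by g = 6: 35·t ≡ -27 (mod 3).
    Reduce coefficients mod 3: 2·t ≡ 0 (mod 3).
    The inverse of 2 mod 3 is 2 (since 2·2 = 4 = 1·3 + 1), so t ≡ 2·0 = 0 ≡ 0 (mod 3).
    Then x = 163 + 210·0 = 163, valid modulo lcm(210, 18) = 630: x ≡ 163 (mod 630).
Verify: 163 mod 14 = 9, 163 mod 15 = 13, 163 mod 18 = 1.

x ≡ 163 (mod 630).


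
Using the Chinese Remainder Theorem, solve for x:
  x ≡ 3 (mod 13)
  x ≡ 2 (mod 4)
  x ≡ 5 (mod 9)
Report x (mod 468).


Moduli 13, 4, 9 are pairwise coprime; by CRT there is a unique solution modulo M = 13 · 4 · 9 = 468.
Solve pairwise, accumulating the modulus:
  Start with x ≡ 3 (mod 13).
  Combine with x ≡ 2 (mod 4): since gcd(13, 4) = 1, we get a unique residue mod 52.
    Write x = 3 + 13·t and substitute into x ≡ 2 (mod 4): 13·t ≡ 2 − 3 = -1 (mod 4).
    Reduce coefficients mod 4: 1·t ≡ 3 (mod 4).
    So t ≡ 3 (mod 4).
    Then x = 3 + 13·3 = 42, valid modulo lcm(13, 4) = 52: x ≡ 42 (mod 52).
  Combine with x ≡ 5 (mod 9): since gcd(52, 9) = 1, we get a unique residue mod 468.
    Write x = 42 + 52·t and substitute into x ≡ 5 (mod 9): 52·t ≡ 5 − 42 = -37 (mod 9).
    Reduce coefficients mod 9: 7·t ≡ 8 (mod 9).
    The inverse of 7 mod 9 is 4 (since 7·4 = 28 = 3·9 + 1), so t ≡ 4·8 = 32 ≡ 5 (mod 9).
    Then x = 42 + 52·5 = 302, valid modulo lcm(52, 9) = 468: x ≡ 302 (mod 468).
Verify: 302 mod 13 = 3 ✓, 302 mod 4 = 2 ✓, 302 mod 9 = 5 ✓.

x ≡ 302 (mod 468).


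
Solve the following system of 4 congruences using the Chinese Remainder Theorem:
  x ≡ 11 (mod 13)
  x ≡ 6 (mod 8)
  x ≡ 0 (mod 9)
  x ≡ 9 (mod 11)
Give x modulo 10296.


Product of moduli M = 13 · 8 · 9 · 11 = 10296.
Merge one congruence at a time:
  Start: x ≡ 11 (mod 13).
  Combine with x ≡ 6 (mod 8); new modulus lcm = 104.
    Write x = 11 + 13·t and substitute into x ≡ 6 (mod 8): 13·t ≡ 6 − 11 = -5 (mod 8).
    Reduce coefficients mod 8: 5·t ≡ 3 (mod 8).
    The inverse of 5 mod 8 is 5 (since 5·5 = 25 = 3·8 + 1), so t ≡ 5·3 = 15 ≡ 7 (mod 8).
    Then x = 11 + 13·7 = 102, valid modulo lcm(13, 8) = 104: x ≡ 102 (mod 104).
  Combine with x ≡ 0 (mod 9); new modulus lcm = 936.
    Write x = 102 + 104·t and substitute into x ≡ 0 (mod 9): 104·t ≡ 0 − 102 = -102 (mod 9).
    Reduce coefficients mod 9: 5·t ≡ 6 (mod 9).
    The inverse of 5 mod 9 is 2 (since 5·2 = 10 = 1·9 + 1), so t ≡ 2·6 = 12 ≡ 3 (mod 9).
    Then x = 102 + 104·3 = 414, valid modulo lcm(104, 9) = 936: x ≡ 414 (mod 936).
  Combine with x ≡ 9 (mod 11); new modulus lcm = 10296.
    Write x = 414 + 936·t and substitute into x ≡ 9 (mod 11): 936·t ≡ 9 − 414 = -405 (mod 11).
    Reduce coefficients mod 11: 1·t ≡ 2 (mod 11).
    So t ≡ 2 (mod 11).
    Then x = 414 + 936·2 = 2286, valid modulo lcm(936, 11) = 10296: x ≡ 2286 (mod 10296).
Verify against each original: 2286 mod 13 = 11, 2286 mod 8 = 6, 2286 mod 9 = 0, 2286 mod 11 = 9.

x ≡ 2286 (mod 10296).


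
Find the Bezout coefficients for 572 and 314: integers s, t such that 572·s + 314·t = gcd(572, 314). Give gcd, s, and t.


Euclidean algorithm on (572, 314) — divide until remainder is 0:
  572 = 1 · 314 + 258
  314 = 1 · 258 + 56
  258 = 4 · 56 + 34
  56 = 1 · 34 + 22
  34 = 1 · 22 + 12
  22 = 1 · 12 + 10
  12 = 1 · 10 + 2
  10 = 5 · 2 + 0
gcd(572, 314) = 2.
Track Bezout coefficients alongside the remainders: start with r₀ = 572 = a·1 + b·0 (s = 1, t = 0) and r₁ = 314 = a·0 + b·1 (s = 0, t = 1); each new remainder r_{k+1} = r_{k-1} − q_k·r_k inherits s_{k+1} = s_{k-1} − q_k·s_k, t_{k+1} = t_{k-1} − q_k·t_k, so r_k = a·s_k + b·t_k at every step:
  q = 1: r = 258, s = 1 − 1·0 = 1, t = 0 − 1·1 = -1  (check: 572·1 + 314·(-1) = 258)
  q = 1: r = 56, s = 0 − 1·1 = -1, t = 1 − 1·(-1) = 2  (check: 572·(-1) + 314·2 = 56)
  q = 4: r = 34, s = 1 − 4·(-1) = 5, t = -1 − 4·2 = -9  (check: 572·5 + 314·(-9) = 34)
  q = 1: r = 22, s = -1 − 1·5 = -6, t = 2 − 1·(-9) = 11  (check: 572·(-6) + 314·11 = 22)
  q = 1: r = 12, s = 5 − 1·(-6) = 11, t = -9 − 1·11 = -20  (check: 572·11 + 314·(-20) = 12)
  q = 1: r = 10, s = -6 − 1·11 = -17, t = 11 − 1·(-20) = 31  (check: 572·(-17) + 314·31 = 10)
  q = 1: r = 2, s = 11 − 1·(-17) = 28, t = -20 − 1·31 = -51  (check: 572·28 + 314·(-51) = 2)
The row with r = 2 (the gcd) gives the Bezout coefficients s = 28, t = -51.
Result: 572 · (28) + 314 · (-51) = 2.

gcd(572, 314) = 2; s = 28, t = -51 (check: 572·28 + 314·(-51) = 2).


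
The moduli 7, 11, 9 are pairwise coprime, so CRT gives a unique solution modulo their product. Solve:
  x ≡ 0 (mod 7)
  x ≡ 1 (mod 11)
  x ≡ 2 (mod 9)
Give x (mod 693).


Moduli 7, 11, 9 are pairwise coprime; by CRT there is a unique solution modulo M = 7 · 11 · 9 = 693.
Solve pairwise, accumulating the modulus:
  Start with x ≡ 0 (mod 7).
  Combine with x ≡ 1 (mod 11): since gcd(7, 11) = 1, we get a unique residue mod 77.
    Write x = 0 + 7·t and substitute into x ≡ 1 (mod 11): 7·t ≡ 1 − 0 = 1 (mod 11).
    The inverse of 7 mod 11 is 8 (since 7·8 = 56 = 5·11 + 1), so t ≡ 8·1 = 8 ≡ 8 (mod 11).
    Then x = 0 + 7·8 = 56, valid modulo lcm(7, 11) = 77: x ≡ 56 (mod 77).
  Combine with x ≡ 2 (mod 9): since gcd(77, 9) = 1, we get a unique residue mod 693.
    Write x = 56 + 77·t and substitute into x ≡ 2 (mod 9): 77·t ≡ 2 − 56 = -54 (mod 9).
    Reduce coefficients mod 9: 5·t ≡ 0 (mod 9).
    The inverse of 5 mod 9 is 2 (since 5·2 = 10 = 1·9 + 1), so t ≡ 2·0 = 0 ≡ 0 (mod 9).
    Then x = 56 + 77·0 = 56, valid modulo lcm(77, 9) = 693: x ≡ 56 (mod 693).
Verify: 56 mod 7 = 0 ✓, 56 mod 11 = 1 ✓, 56 mod 9 = 2 ✓.

x ≡ 56 (mod 693).


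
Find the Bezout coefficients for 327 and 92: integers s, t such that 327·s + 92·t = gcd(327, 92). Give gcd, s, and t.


Euclidean algorithm on (327, 92) — divide until remainder is 0:
  327 = 3 · 92 + 51
  92 = 1 · 51 + 41
  51 = 1 · 41 + 10
  41 = 4 · 10 + 1
  10 = 10 · 1 + 0
gcd(327, 92) = 1.
Track Bezout coefficients alongside the remainders: start with r₀ = 327 = a·1 + b·0 (s = 1, t = 0) and r₁ = 92 = a·0 + b·1 (s = 0, t = 1); each new remainder r_{k+1} = r_{k-1} − q_k·r_k inherits s_{k+1} = s_{k-1} − q_k·s_k, t_{k+1} = t_{k-1} − q_k·t_k, so r_k = a·s_k + b·t_k at every step:
  q = 3: r = 51, s = 1 − 3·0 = 1, t = 0 − 3·1 = -3  (check: 327·1 + 92·(-3) = 51)
  q = 1: r = 41, s = 0 − 1·1 = -1, t = 1 − 1·(-3) = 4  (check: 327·(-1) + 92·4 = 41)
  q = 1: r = 10, s = 1 − 1·(-1) = 2, t = -3 − 1·4 = -7  (check: 327·2 + 92·(-7) = 10)
  q = 4: r = 1, s = -1 − 4·2 = -9, t = 4 − 4·(-7) = 32  (check: 327·(-9) + 92·32 = 1)
The row with r = 1 (the gcd) gives the Bezout coefficients s = -9, t = 32.
Result: 327 · (-9) + 92 · (32) = 1.

gcd(327, 92) = 1; s = -9, t = 32 (check: 327·(-9) + 92·32 = 1).


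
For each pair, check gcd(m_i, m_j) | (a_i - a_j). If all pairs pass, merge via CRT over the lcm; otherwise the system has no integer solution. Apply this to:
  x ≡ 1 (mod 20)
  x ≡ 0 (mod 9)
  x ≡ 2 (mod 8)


Moduli 20, 9, 8 are not pairwise coprime, so CRT works modulo lcm(m_i) when all pairwise compatibility conditions hold.
Pairwise compatibility: gcd(m_i, m_j) must divide a_i - a_j for every pair.
Merge one congruence at a time:
  Start: x ≡ 1 (mod 20).
  Combine with x ≡ 0 (mod 9): gcd(20, 9) = 1; 0 - 1 = -1, which IS divisible by 1, so compatible.
    Write x = 1 + 20·t and substitute into x ≡ 0 (mod 9): 20·t ≡ 0 − 1 = -1 (mod 9).
    Reduce coefficients mod 9: 2·t ≡ 8 (mod 9).
    The inverse of 2 mod 9 is 5 (since 2·5 = 10 = 1·9 + 1), so t ≡ 5·8 = 40 ≡ 4 (mod 9).
    Then x = 1 + 20·4 = 81, valid modulo lcm(20, 9) = 180: x ≡ 81 (mod 180).
  Combine with x ≡ 2 (mod 8): gcd(180, 8) = 4, and 2 - 81 = -79 is NOT divisible by 4.
    ⇒ system is inconsistent (no integer solution).

No solution (the system is inconsistent).


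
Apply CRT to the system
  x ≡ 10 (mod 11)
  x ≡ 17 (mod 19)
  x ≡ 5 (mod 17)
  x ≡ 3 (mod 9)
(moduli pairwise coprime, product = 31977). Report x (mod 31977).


Product of moduli M = 11 · 19 · 17 · 9 = 31977.
Merge one congruence at a time:
  Start: x ≡ 10 (mod 11).
  Combine with x ≡ 17 (mod 19); new modulus lcm = 209.
    Write x = 10 + 11·t and substitute into x ≡ 17 (mod 19): 11·t ≡ 17 − 10 = 7 (mod 19).
    The inverse of 11 mod 19 is 7 (since 11·7 = 77 = 4·19 + 1), so t ≡ 7·7 = 49 ≡ 11 (mod 19).
    Then x = 10 + 11·11 = 131, valid modulo lcm(11, 19) = 209: x ≡ 131 (mod 209).
  Combine with x ≡ 5 (mod 17); new modulus lcm = 3553.
    Write x = 131 + 209·t and substitute into x ≡ 5 (mod 17): 209·t ≡ 5 − 131 = -126 (mod 17).
    Reduce coefficients mod 17: 5·t ≡ 10 (mod 17).
    The inverse of 5 mod 17 is 7 (since 5·7 = 35 = 2·17 + 1), so t ≡ 7·10 = 70 ≡ 2 (mod 17).
    Then x = 131 + 209·2 = 549, valid modulo lcm(209, 17) = 3553: x ≡ 549 (mod 3553).
  Combine with x ≡ 3 (mod 9); new modulus lcm = 31977.
    Write x = 549 + 3553·t and substitute into x ≡ 3 (mod 9): 3553·t ≡ 3 − 549 = -546 (mod 9).
    Reduce coefficients mod 9: 7·t ≡ 3 (mod 9).
    The inverse of 7 mod 9 is 4 (since 7·4 = 28 = 3·9 + 1), so t ≡ 4·3 = 12 ≡ 3 (mod 9).
    Then x = 549 + 3553·3 = 11208, valid modulo lcm(3553, 9) = 31977: x ≡ 11208 (mod 31977).
Verify against each original: 11208 mod 11 = 10, 11208 mod 19 = 17, 11208 mod 17 = 5, 11208 mod 9 = 3.

x ≡ 11208 (mod 31977).


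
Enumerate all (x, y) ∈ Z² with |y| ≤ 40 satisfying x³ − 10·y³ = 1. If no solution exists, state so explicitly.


The equation is x³ - 10y³ = 1. For fixed y, x³ = 10·y³ + 1, so a solution requires the RHS to be a perfect cube.
Strategy: iterate y from -40 to 40, compute RHS = 10·y³ + 1, and check whether it is a (positive or negative) perfect cube.
Check small values of y:
  y = 0: RHS = 1 = (1)³ ⇒ x = 1 works.
  y = 1: RHS = 11 is not a perfect cube.
  y = -1: RHS = -9 is not a perfect cube.
  y = 2: RHS = 81 is not a perfect cube.
  y = -2: RHS = -79 is not a perfect cube.
  y = 3: RHS = 271 is not a perfect cube.
  y = -3: RHS = -269 is not a perfect cube.
Continuing the search up to |y| = 40 finds no further solutions beyond those listed.
Collected solutions: (1, 0).

Solutions (with |y| ≤ 40): (1, 0).


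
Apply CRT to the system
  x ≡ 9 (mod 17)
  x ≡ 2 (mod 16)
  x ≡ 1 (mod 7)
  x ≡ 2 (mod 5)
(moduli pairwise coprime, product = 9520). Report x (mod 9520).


Product of moduli M = 17 · 16 · 7 · 5 = 9520.
Merge one congruence at a time:
  Start: x ≡ 9 (mod 17).
  Combine with x ≡ 2 (mod 16); new modulus lcm = 272.
    Write x = 9 + 17·t and substitute into x ≡ 2 (mod 16): 17·t ≡ 2 − 9 = -7 (mod 16).
    Reduce coefficients mod 16: 1·t ≡ 9 (mod 16).
    So t ≡ 9 (mod 16).
    Then x = 9 + 17·9 = 162, valid modulo lcm(17, 16) = 272: x ≡ 162 (mod 272).
  Combine with x ≡ 1 (mod 7); new modulus lcm = 1904.
    Write x = 162 + 272·t and substitute into x ≡ 1 (mod 7): 272·t ≡ 1 − 162 = -161 (mod 7).
    Reduce coefficients mod 7: 6·t ≡ 0 (mod 7).
    The inverse of 6 mod 7 is 6 (since 6·6 = 36 = 5·7 + 1), so t ≡ 6·0 = 0 ≡ 0 (mod 7).
    Then x = 162 + 272·0 = 162, valid modulo lcm(272, 7) = 1904: x ≡ 162 (mod 1904).
  Combine with x ≡ 2 (mod 5); new modulus lcm = 9520.
    Write x = 162 + 1904·t and substitute into x ≡ 2 (mod 5): 1904·t ≡ 2 − 162 = -160 (mod 5).
    Reduce coefficients mod 5: 4·t ≡ 0 (mod 5).
    The inverse of 4 mod 5 is 4 (since 4·4 = 16 = 3·5 + 1), so t ≡ 4·0 = 0 ≡ 0 (mod 5).
    Then x = 162 + 1904·0 = 162, valid modulo lcm(1904, 5) = 9520: x ≡ 162 (mod 9520).
Verify against each original: 162 mod 17 = 9, 162 mod 16 = 2, 162 mod 7 = 1, 162 mod 5 = 2.

x ≡ 162 (mod 9520).


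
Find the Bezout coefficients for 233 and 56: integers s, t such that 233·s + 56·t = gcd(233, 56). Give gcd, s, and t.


Euclidean algorithm on (233, 56) — divide until remainder is 0:
  233 = 4 · 56 + 9
  56 = 6 · 9 + 2
  9 = 4 · 2 + 1
  2 = 2 · 1 + 0
gcd(233, 56) = 1.
Track Bezout coefficients alongside the remainders: start with r₀ = 233 = a·1 + b·0 (s = 1, t = 0) and r₁ = 56 = a·0 + b·1 (s = 0, t = 1); each new remainder r_{k+1} = r_{k-1} − q_k·r_k inherits s_{k+1} = s_{k-1} − q_k·s_k, t_{k+1} = t_{k-1} − q_k·t_k, so r_k = a·s_k + b·t_k at every step:
  q = 4: r = 9, s = 1 − 4·0 = 1, t = 0 − 4·1 = -4  (check: 233·1 + 56·(-4) = 9)
  q = 6: r = 2, s = 0 − 6·1 = -6, t = 1 − 6·(-4) = 25  (check: 233·(-6) + 56·25 = 2)
  q = 4: r = 1, s = 1 − 4·(-6) = 25, t = -4 − 4·25 = -104  (check: 233·25 + 56·(-104) = 1)
The row with r = 1 (the gcd) gives the Bezout coefficients s = 25, t = -104.
Result: 233 · (25) + 56 · (-104) = 1.

gcd(233, 56) = 1; s = 25, t = -104 (check: 233·25 + 56·(-104) = 1).


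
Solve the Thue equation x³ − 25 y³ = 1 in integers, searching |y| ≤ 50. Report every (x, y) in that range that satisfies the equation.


The equation is x³ - 25y³ = 1. For fixed y, x³ = 25·y³ + 1, so a solution requires the RHS to be a perfect cube.
Strategy: iterate y from -50 to 50, compute RHS = 25·y³ + 1, and check whether it is a (positive or negative) perfect cube.
Check small values of y:
  y = 0: RHS = 1 = (1)³ ⇒ x = 1 works.
  y = 1: RHS = 26 is not a perfect cube.
  y = -1: RHS = -24 is not a perfect cube.
  y = 2: RHS = 201 is not a perfect cube.
  y = -2: RHS = -199 is not a perfect cube.
  y = 3: RHS = 676 is not a perfect cube.
  y = -3: RHS = -674 is not a perfect cube.
Continuing the search up to |y| = 50 finds no further solutions beyond those listed.
Collected solutions: (1, 0).

Solutions (with |y| ≤ 50): (1, 0).


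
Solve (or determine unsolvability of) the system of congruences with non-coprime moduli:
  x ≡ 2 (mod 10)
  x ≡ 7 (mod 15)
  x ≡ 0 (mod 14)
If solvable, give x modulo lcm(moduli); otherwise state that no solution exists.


Moduli 10, 15, 14 are not pairwise coprime, so CRT works modulo lcm(m_i) when all pairwise compatibility conditions hold.
Pairwise compatibility: gcd(m_i, m_j) must divide a_i - a_j for every pair.
Merge one congruence at a time:
  Start: x ≡ 2 (mod 10).
  Combine with x ≡ 7 (mod 15): gcd(10, 15) = 5; 7 - 2 = 5, which IS divisible by 5, so compatible.
    Write x = 2 + 10·t and substitute into x ≡ 7 (mod 15): 10·t ≡ 7 − 2 = 5 (mod 15).
    Divide the congruence (and modulus) by g = 5: 2·t ≡ 1 (mod 3).
    The inverse of 2 mod 3 is 2 (since 2·2 = 4 = 1·3 + 1), so t ≡ 2·1 = 2 ≡ 2 (mod 3).
    Then x = 2 + 10·2 = 22, valid modulo lcm(10, 15) = 30: x ≡ 22 (mod 30).
  Combine with x ≡ 0 (mod 14): gcd(30, 14) = 2; 0 - 22 = -22, which IS divisible by 2, so compatible.
    Write x = 22 + 30·t and substitute into x ≡ 0 (mod 14): 30·t ≡ 0 − 22 = -22 (mod 14).
    Divide the congruence (and modulus) by g = 2: 15·t ≡ -11 (mod 7).
    Reduce coefficients mod 7: 1·t ≡ 3 (mod 7).
    So t ≡ 3 (mod 7).
    Then x = 22 + 30·3 = 112, valid modulo lcm(30, 14) = 210: x ≡ 112 (mod 210).
Verify: 112 mod 10 = 2, 112 mod 15 = 7, 112 mod 14 = 0.

x ≡ 112 (mod 210).


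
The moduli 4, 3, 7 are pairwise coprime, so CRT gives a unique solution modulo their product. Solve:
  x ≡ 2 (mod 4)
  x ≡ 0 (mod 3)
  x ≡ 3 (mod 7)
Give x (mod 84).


Moduli 4, 3, 7 are pairwise coprime; by CRT there is a unique solution modulo M = 4 · 3 · 7 = 84.
Solve pairwise, accumulating the modulus:
  Start with x ≡ 2 (mod 4).
  Combine with x ≡ 0 (mod 3): since gcd(4, 3) = 1, we get a unique residue mod 12.
    Write x = 2 + 4·t and substitute into x ≡ 0 (mod 3): 4·t ≡ 0 − 2 = -2 (mod 3).
    Reduce coefficients mod 3: 1·t ≡ 1 (mod 3).
    So t ≡ 1 (mod 3).
    Then x = 2 + 4·1 = 6, valid modulo lcm(4, 3) = 12: x ≡ 6 (mod 12).
  Combine with x ≡ 3 (mod 7): since gcd(12, 7) = 1, we get a unique residue mod 84.
    Write x = 6 + 12·t and substitute into x ≡ 3 (mod 7): 12·t ≡ 3 − 6 = -3 (mod 7).
    Reduce coefficients mod 7: 5·t ≡ 4 (mod 7).
    The inverse of 5 mod 7 is 3 (since 5·3 = 15 = 2·7 + 1), so t ≡ 3·4 = 12 ≡ 5 (mod 7).
    Then x = 6 + 12·5 = 66, valid modulo lcm(12, 7) = 84: x ≡ 66 (mod 84).
Verify: 66 mod 4 = 2 ✓, 66 mod 3 = 0 ✓, 66 mod 7 = 3 ✓.

x ≡ 66 (mod 84).


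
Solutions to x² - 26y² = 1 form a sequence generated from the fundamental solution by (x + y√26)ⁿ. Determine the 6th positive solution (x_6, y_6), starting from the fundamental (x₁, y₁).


Step 1: Find the fundamental solution (x₁, y₁) of x² - 26y² = 1.
  Expand √26 as a continued fraction. a₀ = ⌊√26⌋ = 5; iterate m_{k+1} = d_k·a_k − m_k, d_{k+1} = (26 − m_{k+1}²)/d_k, a_{k+1} = ⌊(a₀ + m_{k+1})/d_{k+1}⌋ (starting m₀ = 0, d₀ = 1), with convergents p_k = a_k·p_{k-1} + p_{k-2}, q_k = a_k·q_{k-1} + q_{k-2} (p₋₁ = 1, q₋₁ = 0):
  k = 0: a₀ = 5; p₀/q₀ = 5/1; p₀² − 26·q₀² = 25 − 26 = -1.
  k = 1: m = 5, d = 1, a = ⌊(5 + 5)/1⌋ = 10; p/q = (10·5 + 1)/(10·1 + 0) = 51/10; p² − 26·q² = 2601 − 2600 = 1.
  The first convergent with p² − 26·q² = 1 gives the fundamental solution (x₁, y₁) = (51, 10).
Step 2: Apply the recurrence (x_{n+1}, y_{n+1}) = (x₁x_n + 26y₁y_n, x₁y_n + y₁x_n) repeatedly.
  From (x_1, y_1) = (51, 10): x_2 = 51·51 + 26·10·10 = 5201; y_2 = 51·10 + 10·51 = 1020.
  From (x_2, y_2) = (5201, 1020): x_3 = 51·5201 + 26·10·1020 = 530451; y_3 = 51·1020 + 10·5201 = 104030.
  From (x_3, y_3) = (530451, 104030): x_4 = 51·530451 + 26·10·104030 = 54100801; y_4 = 51·104030 + 10·530451 = 10610040.
  From (x_4, y_4) = (54100801, 10610040): x_5 = 51·54100801 + 26·10·10610040 = 5517751251; y_5 = 51·10610040 + 10·54100801 = 1082120050.
  From (x_5, y_5) = (5517751251, 1082120050): x_6 = 51·5517751251 + 26·10·1082120050 = 562756526801; y_6 = 51·1082120050 + 10·5517751251 = 110365635060.
Step 3: Verify x_6² - 26·y_6² = 316694908457124631293601 - 316694908457124631293600 = 1 (should be 1). ✓

(x_1, y_1) = (51, 10); (x_6, y_6) = (562756526801, 110365635060).


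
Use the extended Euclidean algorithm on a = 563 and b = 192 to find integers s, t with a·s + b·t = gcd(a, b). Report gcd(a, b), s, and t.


Euclidean algorithm on (563, 192) — divide until remainder is 0:
  563 = 2 · 192 + 179
  192 = 1 · 179 + 13
  179 = 13 · 13 + 10
  13 = 1 · 10 + 3
  10 = 3 · 3 + 1
  3 = 3 · 1 + 0
gcd(563, 192) = 1.
Track Bezout coefficients alongside the remainders: start with r₀ = 563 = a·1 + b·0 (s = 1, t = 0) and r₁ = 192 = a·0 + b·1 (s = 0, t = 1); each new remainder r_{k+1} = r_{k-1} − q_k·r_k inherits s_{k+1} = s_{k-1} − q_k·s_k, t_{k+1} = t_{k-1} − q_k·t_k, so r_k = a·s_k + b·t_k at every step:
  q = 2: r = 179, s = 1 − 2·0 = 1, t = 0 − 2·1 = -2  (check: 563·1 + 192·(-2) = 179)
  q = 1: r = 13, s = 0 − 1·1 = -1, t = 1 − 1·(-2) = 3  (check: 563·(-1) + 192·3 = 13)
  q = 13: r = 10, s = 1 − 13·(-1) = 14, t = -2 − 13·3 = -41  (check: 563·14 + 192·(-41) = 10)
  q = 1: r = 3, s = -1 − 1·14 = -15, t = 3 − 1·(-41) = 44  (check: 563·(-15) + 192·44 = 3)
  q = 3: r = 1, s = 14 − 3·(-15) = 59, t = -41 − 3·44 = -173  (check: 563·59 + 192·(-173) = 1)
The row with r = 1 (the gcd) gives the Bezout coefficients s = 59, t = -173.
Result: 563 · (59) + 192 · (-173) = 1.

gcd(563, 192) = 1; s = 59, t = -173 (check: 563·59 + 192·(-173) = 1).


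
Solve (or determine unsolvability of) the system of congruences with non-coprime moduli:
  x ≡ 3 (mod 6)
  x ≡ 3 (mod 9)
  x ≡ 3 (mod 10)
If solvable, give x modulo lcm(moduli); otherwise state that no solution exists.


Moduli 6, 9, 10 are not pairwise coprime, so CRT works modulo lcm(m_i) when all pairwise compatibility conditions hold.
Pairwise compatibility: gcd(m_i, m_j) must divide a_i - a_j for every pair.
Merge one congruence at a time:
  Start: x ≡ 3 (mod 6).
  Combine with x ≡ 3 (mod 9): gcd(6, 9) = 3; 3 - 3 = 0, which IS divisible by 3, so compatible.
    Write x = 3 + 6·t and substitute into x ≡ 3 (mod 9): 6·t ≡ 3 − 3 = 0 (mod 9).
    Divide the congruence (and modulus) by g = 3: 2·t ≡ 0 (mod 3).
    The inverse of 2 mod 3 is 2 (since 2·2 = 4 = 1·3 + 1), so t ≡ 2·0 = 0 ≡ 0 (mod 3).
    Then x = 3 + 6·0 = 3, valid modulo lcm(6, 9) = 18: x ≡ 3 (mod 18).
  Combine with x ≡ 3 (mod 10): gcd(18, 10) = 2; 3 - 3 = 0, which IS divisible by 2, so compatible.
    Write x = 3 + 18·t and substitute into x ≡ 3 (mod 10): 18·t ≡ 3 − 3 = 0 (mod 10).
    Divide the congruence (and modulus) by g = 2: 9·t ≡ 0 (mod 5).
    Reduce coefficients mod 5: 4·t ≡ 0 (mod 5).
    The inverse of 4 mod 5 is 4 (since 4·4 = 16 = 3·5 + 1), so t ≡ 4·0 = 0 ≡ 0 (mod 5).
    Then x = 3 + 18·0 = 3, valid modulo lcm(18, 10) = 90: x ≡ 3 (mod 90).
Verify: 3 mod 6 = 3, 3 mod 9 = 3, 3 mod 10 = 3.

x ≡ 3 (mod 90).


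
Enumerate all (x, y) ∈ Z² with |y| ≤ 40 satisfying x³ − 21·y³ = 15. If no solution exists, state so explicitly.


The equation is x³ - 21y³ = 15. For fixed y, x³ = 21·y³ + 15, so a solution requires the RHS to be a perfect cube.
Strategy: iterate y from -40 to 40, compute RHS = 21·y³ + 15, and check whether it is a (positive or negative) perfect cube.
Check small values of y:
  y = 0: RHS = 15 is not a perfect cube.
  y = 1: RHS = 36 is not a perfect cube.
  y = -1: RHS = -6 is not a perfect cube.
  y = 2: RHS = 183 is not a perfect cube.
  y = -2: RHS = -153 is not a perfect cube.
  y = 3: RHS = 582 is not a perfect cube.
  y = -3: RHS = -552 is not a perfect cube.
Continuing the search up to |y| = 40 finds no solutions either.
No (x, y) in the scanned range satisfies the equation.

No integer solutions with |y| ≤ 40.


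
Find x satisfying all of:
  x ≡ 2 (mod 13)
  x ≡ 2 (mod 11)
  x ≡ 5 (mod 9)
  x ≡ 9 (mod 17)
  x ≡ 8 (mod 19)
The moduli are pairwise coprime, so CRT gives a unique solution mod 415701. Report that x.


Product of moduli M = 13 · 11 · 9 · 17 · 19 = 415701.
Merge one congruence at a time:
  Start: x ≡ 2 (mod 13).
  Combine with x ≡ 2 (mod 11); new modulus lcm = 143.
    Write x = 2 + 13·t and substitute into x ≡ 2 (mod 11): 13·t ≡ 2 − 2 = 0 (mod 11).
    Reduce coefficients mod 11: 2·t ≡ 0 (mod 11).
    The inverse of 2 mod 11 is 6 (since 2·6 = 12 = 1·11 + 1), so t ≡ 6·0 = 0 ≡ 0 (mod 11).
    Then x = 2 + 13·0 = 2, valid modulo lcm(13, 11) = 143: x ≡ 2 (mod 143).
  Combine with x ≡ 5 (mod 9); new modulus lcm = 1287.
    Write x = 2 + 143·t and substitute into x ≡ 5 (mod 9): 143·t ≡ 5 − 2 = 3 (mod 9).
    Reduce coefficients mod 9: 8·t ≡ 3 (mod 9).
    The inverse of 8 mod 9 is 8 (since 8·8 = 64 = 7·9 + 1), so t ≡ 8·3 = 24 ≡ 6 (mod 9).
    Then x = 2 + 143·6 = 860, valid modulo lcm(143, 9) = 1287: x ≡ 860 (mod 1287).
  Combine with x ≡ 9 (mod 17); new modulus lcm = 21879.
    Write x = 860 + 1287·t and substitute into x ≡ 9 (mod 17): 1287·t ≡ 9 − 860 = -851 (mod 17).
    Reduce coefficients mod 17: 12·t ≡ 16 (mod 17).
    The inverse of 12 mod 17 is 10 (since 12·10 = 120 = 7·17 + 1), so t ≡ 10·16 = 160 ≡ 7 (mod 17).
    Then x = 860 + 1287·7 = 9869, valid modulo lcm(1287, 17) = 21879: x ≡ 9869 (mod 21879).
  Combine with x ≡ 8 (mod 19); new modulus lcm = 415701.
    Write x = 9869 + 21879·t and substitute into x ≡ 8 (mod 19): 21879·t ≡ 8 − 9869 = -9861 (mod 19).
    Reduce coefficients mod 19: 10·t ≡ 0 (mod 19).
    The inverse of 10 mod 19 is 2 (since 10·2 = 20 = 1·19 + 1), so t ≡ 2·0 = 0 ≡ 0 (mod 19).
    Then x = 9869 + 21879·0 = 9869, valid modulo lcm(21879, 19) = 415701: x ≡ 9869 (mod 415701).
Verify against each original: 9869 mod 13 = 2, 9869 mod 11 = 2, 9869 mod 9 = 5, 9869 mod 17 = 9, 9869 mod 19 = 8.

x ≡ 9869 (mod 415701).


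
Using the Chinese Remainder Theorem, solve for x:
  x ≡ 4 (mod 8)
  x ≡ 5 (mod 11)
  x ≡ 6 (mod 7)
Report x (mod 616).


Moduli 8, 11, 7 are pairwise coprime; by CRT there is a unique solution modulo M = 8 · 11 · 7 = 616.
Solve pairwise, accumulating the modulus:
  Start with x ≡ 4 (mod 8).
  Combine with x ≡ 5 (mod 11): since gcd(8, 11) = 1, we get a unique residue mod 88.
    Write x = 4 + 8·t and substitute into x ≡ 5 (mod 11): 8·t ≡ 5 − 4 = 1 (mod 11).
    The inverse of 8 mod 11 is 7 (since 8·7 = 56 = 5·11 + 1), so t ≡ 7·1 = 7 ≡ 7 (mod 11).
    Then x = 4 + 8·7 = 60, valid modulo lcm(8, 11) = 88: x ≡ 60 (mod 88).
  Combine with x ≡ 6 (mod 7): since gcd(88, 7) = 1, we get a unique residue mod 616.
    Write x = 60 + 88·t and substitute into x ≡ 6 (mod 7): 88·t ≡ 6 − 60 = -54 (mod 7).
    Reduce coefficients mod 7: 4·t ≡ 2 (mod 7).
    The inverse of 4 mod 7 is 2 (since 4·2 = 8 = 1·7 + 1), so t ≡ 2·2 = 4 ≡ 4 (mod 7).
    Then x = 60 + 88·4 = 412, valid modulo lcm(88, 7) = 616: x ≡ 412 (mod 616).
Verify: 412 mod 8 = 4 ✓, 412 mod 11 = 5 ✓, 412 mod 7 = 6 ✓.

x ≡ 412 (mod 616).


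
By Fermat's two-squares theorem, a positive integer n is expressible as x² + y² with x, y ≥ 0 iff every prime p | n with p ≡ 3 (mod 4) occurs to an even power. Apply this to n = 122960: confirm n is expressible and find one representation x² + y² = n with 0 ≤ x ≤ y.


Step 1: Factor n = 122960 = 2^4 · 5 · 29 · 53.
Step 2: Check the mod-4 condition on each prime factor: 2 = 2 (special); 5 ≡ 1 (mod 4), exponent 1; 29 ≡ 1 (mod 4), exponent 1; 53 ≡ 1 (mod 4), exponent 1.
All primes ≡ 3 (mod 4) appear to even exponent (or don't appear), so by the two-squares theorem n IS expressible as a sum of two squares.
Step 3: Build a representation. Group n = k² · m with k = 4 and m = 5 · 29 · 53 = 7685 (a product of primes ≡ 1 (mod 4)); a representation of m scales to one of n via (k·x)² + (k·y)² = k²(x² + y²). Each prime p ≡ 1 (mod 4) is itself a sum of two squares; find a² by testing p − a² for a perfect square:
  5: 5 − 1² = 4 = 2² ⇒ 5 = 1² + 2².
  29: 29 − 1² = 28, 29 − 2² = 25 = 5² ⇒ 29 = 2² + 5².
  53: 53 − 1² = 52, 53 − 2² = 49 = 7² ⇒ 53 = 2² + 7².
  Combine using the Brahmagupta–Fibonacci identity (a² + b²)(c² + d²) = (ac − bd)² + (ad + bc)² = (ac + bd)² + (ad − bc)²:
  5 · 29 = 145: from (1² + 2²)(2² + 5²), take (1·2 − 2·5, 1·5 + 2·2) = (2 − 10, 5 + 4) = (-8, 9); dropping signs (only squares matter) gives (8, 9); check 8² + 9² = 64 + 81 = 145 ✓.
  145 · 53 = 7685: from (8² + 9²)(2² + 7²), take (8·2 − 9·7, 8·7 + 9·2) = (16 − 63, 56 + 18) = (-47, 74); dropping signs (only squares matter) gives (47, 74); check 47² + 74² = 2209 + 5476 = 7685 ✓.
  Scale by k = 4: (4·47, 4·74) = (188, 296).
Step 4: Order so x ≤ y and verify: 188² + 296² = 35344 + 87616 = 122960 = n. ✓

n = 122960 = 188² + 296² (one valid representation with x ≤ y).


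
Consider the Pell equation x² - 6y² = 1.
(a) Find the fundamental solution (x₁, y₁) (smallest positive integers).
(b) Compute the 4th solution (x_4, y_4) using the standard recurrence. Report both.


Step 1: Find the fundamental solution (x₁, y₁) of x² - 6y² = 1.
  Expand √6 as a continued fraction. a₀ = ⌊√6⌋ = 2; iterate m_{k+1} = d_k·a_k − m_k, d_{k+1} = (6 − m_{k+1}²)/d_k, a_{k+1} = ⌊(a₀ + m_{k+1})/d_{k+1}⌋ (starting m₀ = 0, d₀ = 1), with convergents p_k = a_k·p_{k-1} + p_{k-2}, q_k = a_k·q_{k-1} + q_{k-2} (p₋₁ = 1, q₋₁ = 0):
  k = 0: a₀ = 2; p₀/q₀ = 2/1; p₀² − 6·q₀² = 4 − 6 = -2.
  k = 1: m = 2, d = 2, a = ⌊(2 + 2)/2⌋ = 2; p/q = (2·2 + 1)/(2·1 + 0) = 5/2; p² − 6·q² = 25 − 24 = 1.
  The first convergent with p² − 6·q² = 1 gives the fundamental solution (x₁, y₁) = (5, 2).
Step 2: Apply the recurrence (x_{n+1}, y_{n+1}) = (x₁x_n + 6y₁y_n, x₁y_n + y₁x_n) repeatedly.
  From (x_1, y_1) = (5, 2): x_2 = 5·5 + 6·2·2 = 49; y_2 = 5·2 + 2·5 = 20.
  From (x_2, y_2) = (49, 20): x_3 = 5·49 + 6·2·20 = 485; y_3 = 5·20 + 2·49 = 198.
  From (x_3, y_3) = (485, 198): x_4 = 5·485 + 6·2·198 = 4801; y_4 = 5·198 + 2·485 = 1960.
Step 3: Verify x_4² - 6·y_4² = 23049601 - 23049600 = 1 (should be 1). ✓

(x_1, y_1) = (5, 2); (x_4, y_4) = (4801, 1960).


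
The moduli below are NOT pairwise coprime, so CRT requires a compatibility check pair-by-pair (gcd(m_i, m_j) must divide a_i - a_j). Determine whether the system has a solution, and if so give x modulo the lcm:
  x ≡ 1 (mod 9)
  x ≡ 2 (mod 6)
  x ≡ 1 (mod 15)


Moduli 9, 6, 15 are not pairwise coprime, so CRT works modulo lcm(m_i) when all pairwise compatibility conditions hold.
Pairwise compatibility: gcd(m_i, m_j) must divide a_i - a_j for every pair.
Merge one congruence at a time:
  Start: x ≡ 1 (mod 9).
  Combine with x ≡ 2 (mod 6): gcd(9, 6) = 3, and 2 - 1 = 1 is NOT divisible by 3.
    ⇒ system is inconsistent (no integer solution).

No solution (the system is inconsistent).


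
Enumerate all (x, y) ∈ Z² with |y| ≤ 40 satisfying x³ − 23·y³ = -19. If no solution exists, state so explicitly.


The equation is x³ - 23y³ = -19. For fixed y, x³ = 23·y³ − 19, so a solution requires the RHS to be a perfect cube.
Strategy: iterate y from -40 to 40, compute RHS = 23·y³ − 19, and check whether it is a (positive or negative) perfect cube.
Check small values of y:
  y = 0: RHS = -19 is not a perfect cube.
  y = 1: RHS = 4 is not a perfect cube.
  y = -1: RHS = -42 is not a perfect cube.
  y = 2: RHS = 165 is not a perfect cube.
  y = -2: RHS = -203 is not a perfect cube.
  y = 3: RHS = 602 is not a perfect cube.
  y = -3: RHS = -640 is not a perfect cube.
Continuing the search up to |y| = 40 finds no solutions either.
No (x, y) in the scanned range satisfies the equation.

No integer solutions with |y| ≤ 40.


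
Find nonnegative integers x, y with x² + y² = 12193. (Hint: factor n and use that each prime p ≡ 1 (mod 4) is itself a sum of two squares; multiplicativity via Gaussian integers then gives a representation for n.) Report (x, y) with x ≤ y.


Step 1: Factor n = 12193 = 89 · 137.
Step 2: Check the mod-4 condition on each prime factor: 89 ≡ 1 (mod 4), exponent 1; 137 ≡ 1 (mod 4), exponent 1.
All primes ≡ 3 (mod 4) appear to even exponent (or don't appear), so by the two-squares theorem n IS expressible as a sum of two squares.
Step 3: Build a representation. Here n = 89 · 137 is a product of primes ≡ 1 (mod 4). Each prime p ≡ 1 (mod 4) is itself a sum of two squares; find a² by testing p − a² for a perfect square:
  89: 89 − 1² = 88, 89 − 2² = 85, 89 − 3² = 80, 89 − 4² = 73, 89 − 5² = 64 = 8² ⇒ 89 = 5² + 8².
  137: 137 − 1² = 136, 137 − 2² = 133, 137 − 3² = 128, 137 − 4² = 121 = 11² ⇒ 137 = 4² + 11².
  Combine using the Brahmagupta–Fibonacci identity (a² + b²)(c² + d²) = (ac − bd)² + (ad + bc)² = (ac + bd)² + (ad − bc)²:
  89 · 137 = 12193: from (5² + 8²)(4² + 11²), take (5·4 − 8·11, 5·11 + 8·4) = (20 − 88, 55 + 32) = (-68, 87); dropping signs (only squares matter) gives (68, 87); check 68² + 87² = 4624 + 7569 = 12193 ✓.
Step 4: Order so x ≤ y and verify: 68² + 87² = 4624 + 7569 = 12193 = n. ✓

n = 12193 = 68² + 87² (one valid representation with x ≤ y).


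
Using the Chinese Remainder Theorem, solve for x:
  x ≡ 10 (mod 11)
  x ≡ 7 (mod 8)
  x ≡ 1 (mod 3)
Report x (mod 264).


Moduli 11, 8, 3 are pairwise coprime; by CRT there is a unique solution modulo M = 11 · 8 · 3 = 264.
Solve pairwise, accumulating the modulus:
  Start with x ≡ 10 (mod 11).
  Combine with x ≡ 7 (mod 8): since gcd(11, 8) = 1, we get a unique residue mod 88.
    Write x = 10 + 11·t and substitute into x ≡ 7 (mod 8): 11·t ≡ 7 − 10 = -3 (mod 8).
    Reduce coefficients mod 8: 3·t ≡ 5 (mod 8).
    The inverse of 3 mod 8 is 3 (since 3·3 = 9 = 1·8 + 1), so t ≡ 3·5 = 15 ≡ 7 (mod 8).
    Then x = 10 + 11·7 = 87, valid modulo lcm(11, 8) = 88: x ≡ 87 (mod 88).
  Combine with x ≡ 1 (mod 3): since gcd(88, 3) = 1, we get a unique residue mod 264.
    Write x = 87 + 88·t and substitute into x ≡ 1 (mod 3): 88·t ≡ 1 − 87 = -86 (mod 3).
    Reduce coefficients mod 3: 1·t ≡ 1 (mod 3).
    So t ≡ 1 (mod 3).
    Then x = 87 + 88·1 = 175, valid modulo lcm(88, 3) = 264: x ≡ 175 (mod 264).
Verify: 175 mod 11 = 10 ✓, 175 mod 8 = 7 ✓, 175 mod 3 = 1 ✓.

x ≡ 175 (mod 264).


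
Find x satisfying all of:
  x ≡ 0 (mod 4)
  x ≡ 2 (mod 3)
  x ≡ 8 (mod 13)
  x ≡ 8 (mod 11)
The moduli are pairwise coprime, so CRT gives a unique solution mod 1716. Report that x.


Product of moduli M = 4 · 3 · 13 · 11 = 1716.
Merge one congruence at a time:
  Start: x ≡ 0 (mod 4).
  Combine with x ≡ 2 (mod 3); new modulus lcm = 12.
    Write x = 0 + 4·t and substitute into x ≡ 2 (mod 3): 4·t ≡ 2 − 0 = 2 (mod 3).
    Reduce coefficients mod 3: 1·t ≡ 2 (mod 3).
    So t ≡ 2 (mod 3).
    Then x = 0 + 4·2 = 8, valid modulo lcm(4, 3) = 12: x ≡ 8 (mod 12).
  Combine with x ≡ 8 (mod 13); new modulus lcm = 156.
    Write x = 8 + 12·t and substitute into x ≡ 8 (mod 13): 12·t ≡ 8 − 8 = 0 (mod 13).
    The inverse of 12 mod 13 is 12 (since 12·12 = 144 = 11·13 + 1), so t ≡ 12·0 = 0 ≡ 0 (mod 13).
    Then x = 8 + 12·0 = 8, valid modulo lcm(12, 13) = 156: x ≡ 8 (mod 156).
  Combine with x ≡ 8 (mod 11); new modulus lcm = 1716.
    Write x = 8 + 156·t and substitute into x ≡ 8 (mod 11): 156·t ≡ 8 − 8 = 0 (mod 11).
    Reduce coefficients mod 11: 2·t ≡ 0 (mod 11).
    The inverse of 2 mod 11 is 6 (since 2·6 = 12 = 1·11 + 1), so t ≡ 6·0 = 0 ≡ 0 (mod 11).
    Then x = 8 + 156·0 = 8, valid modulo lcm(156, 11) = 1716: x ≡ 8 (mod 1716).
Verify against each original: 8 mod 4 = 0, 8 mod 3 = 2, 8 mod 13 = 8, 8 mod 11 = 8.

x ≡ 8 (mod 1716).


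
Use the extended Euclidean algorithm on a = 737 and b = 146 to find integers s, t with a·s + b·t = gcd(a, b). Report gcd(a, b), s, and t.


Euclidean algorithm on (737, 146) — divide until remainder is 0:
  737 = 5 · 146 + 7
  146 = 20 · 7 + 6
  7 = 1 · 6 + 1
  6 = 6 · 1 + 0
gcd(737, 146) = 1.
Track Bezout coefficients alongside the remainders: start with r₀ = 737 = a·1 + b·0 (s = 1, t = 0) and r₁ = 146 = a·0 + b·1 (s = 0, t = 1); each new remainder r_{k+1} = r_{k-1} − q_k·r_k inherits s_{k+1} = s_{k-1} − q_k·s_k, t_{k+1} = t_{k-1} − q_k·t_k, so r_k = a·s_k + b·t_k at every step:
  q = 5: r = 7, s = 1 − 5·0 = 1, t = 0 − 5·1 = -5  (check: 737·1 + 146·(-5) = 7)
  q = 20: r = 6, s = 0 − 20·1 = -20, t = 1 − 20·(-5) = 101  (check: 737·(-20) + 146·101 = 6)
  q = 1: r = 1, s = 1 − 1·(-20) = 21, t = -5 − 1·101 = -106  (check: 737·21 + 146·(-106) = 1)
The row with r = 1 (the gcd) gives the Bezout coefficients s = 21, t = -106.
Result: 737 · (21) + 146 · (-106) = 1.

gcd(737, 146) = 1; s = 21, t = -106 (check: 737·21 + 146·(-106) = 1).


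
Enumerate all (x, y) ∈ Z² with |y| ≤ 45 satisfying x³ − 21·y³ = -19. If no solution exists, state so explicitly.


The equation is x³ - 21y³ = -19. For fixed y, x³ = 21·y³ − 19, so a solution requires the RHS to be a perfect cube.
Strategy: iterate y from -45 to 45, compute RHS = 21·y³ − 19, and check whether it is a (positive or negative) perfect cube.
Check small values of y:
  y = 0: RHS = -19 is not a perfect cube.
  y = 1: RHS = 2 is not a perfect cube.
  y = -1: RHS = -40 is not a perfect cube.
  y = 2: RHS = 149 is not a perfect cube.
  y = -2: RHS = -187 is not a perfect cube.
  y = 3: RHS = 548 is not a perfect cube.
  y = -3: RHS = -586 is not a perfect cube.
Continuing the search up to |y| = 45 finds no solutions either.
No (x, y) in the scanned range satisfies the equation.

No integer solutions with |y| ≤ 45.


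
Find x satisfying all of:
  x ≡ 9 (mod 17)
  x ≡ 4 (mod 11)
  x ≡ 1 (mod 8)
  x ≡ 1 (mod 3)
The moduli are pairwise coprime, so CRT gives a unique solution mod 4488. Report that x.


Product of moduli M = 17 · 11 · 8 · 3 = 4488.
Merge one congruence at a time:
  Start: x ≡ 9 (mod 17).
  Combine with x ≡ 4 (mod 11); new modulus lcm = 187.
    Write x = 9 + 17·t and substitute into x ≡ 4 (mod 11): 17·t ≡ 4 − 9 = -5 (mod 11).
    Reduce coefficients mod 11: 6·t ≡ 6 (mod 11).
    The inverse of 6 mod 11 is 2 (since 6·2 = 12 = 1·11 + 1), so t ≡ 2·6 = 12 ≡ 1 (mod 11).
    Then x = 9 + 17·1 = 26, valid modulo lcm(17, 11) = 187: x ≡ 26 (mod 187).
  Combine with x ≡ 1 (mod 8); new modulus lcm = 1496.
    Write x = 26 + 187·t and substitute into x ≡ 1 (mod 8): 187·t ≡ 1 − 26 = -25 (mod 8).
    Reduce coefficients mod 8: 3·t ≡ 7 (mod 8).
    The inverse of 3 mod 8 is 3 (since 3·3 = 9 = 1·8 + 1), so t ≡ 3·7 = 21 ≡ 5 (mod 8).
    Then x = 26 + 187·5 = 961, valid modulo lcm(187, 8) = 1496: x ≡ 961 (mod 1496).
  Combine with x ≡ 1 (mod 3); new modulus lcm = 4488.
    Write x = 961 + 1496·t and substitute into x ≡ 1 (mod 3): 1496·t ≡ 1 − 961 = -960 (mod 3).
    Reduce coefficients mod 3: 2·t ≡ 0 (mod 3).
    The inverse of 2 mod 3 is 2 (since 2·2 = 4 = 1·3 + 1), so t ≡ 2·0 = 0 ≡ 0 (mod 3).
    Then x = 961 + 1496·0 = 961, valid modulo lcm(1496, 3) = 4488: x ≡ 961 (mod 4488).
Verify against each original: 961 mod 17 = 9, 961 mod 11 = 4, 961 mod 8 = 1, 961 mod 3 = 1.

x ≡ 961 (mod 4488).


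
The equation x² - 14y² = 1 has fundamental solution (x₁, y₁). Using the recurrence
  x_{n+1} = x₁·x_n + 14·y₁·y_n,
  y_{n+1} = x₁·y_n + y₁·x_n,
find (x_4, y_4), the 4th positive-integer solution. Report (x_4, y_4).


Step 1: Find the fundamental solution (x₁, y₁) of x² - 14y² = 1.
  Expand √14 as a continued fraction. a₀ = ⌊√14⌋ = 3; iterate m_{k+1} = d_k·a_k − m_k, d_{k+1} = (14 − m_{k+1}²)/d_k, a_{k+1} = ⌊(a₀ + m_{k+1})/d_{k+1}⌋ (starting m₀ = 0, d₀ = 1), with convergents p_k = a_k·p_{k-1} + p_{k-2}, q_k = a_k·q_{k-1} + q_{k-2} (p₋₁ = 1, q₋₁ = 0):
  k = 0: a₀ = 3; p₀/q₀ = 3/1; p₀² − 14·q₀² = 9 − 14 = -5.
  k = 1: m = 3, d = 5, a = ⌊(3 + 3)/5⌋ = 1; p/q = (1·3 + 1)/(1·1 + 0) = 4/1; p² − 14·q² = 16 − 14 = 2.
  k = 2: m = 2, d = 2, a = ⌊(3 + 2)/2⌋ = 2; p/q = (2·4 + 3)/(2·1 + 1) = 11/3; p² − 14·q² = 121 − 126 = -5.
  k = 3: m = 2, d = 5, a = ⌊(3 + 2)/5⌋ = 1; p/q = (1·11 + 4)/(1·3 + 1) = 15/4; p² − 14·q² = 225 − 224 = 1.
  The first convergent with p² − 14·q² = 1 gives the fundamental solution (x₁, y₁) = (15, 4).
Step 2: Apply the recurrence (x_{n+1}, y_{n+1}) = (x₁x_n + 14y₁y_n, x₁y_n + y₁x_n) repeatedly.
  From (x_1, y_1) = (15, 4): x_2 = 15·15 + 14·4·4 = 449; y_2 = 15·4 + 4·15 = 120.
  From (x_2, y_2) = (449, 120): x_3 = 15·449 + 14·4·120 = 13455; y_3 = 15·120 + 4·449 = 3596.
  From (x_3, y_3) = (13455, 3596): x_4 = 15·13455 + 14·4·3596 = 403201; y_4 = 15·3596 + 4·13455 = 107760.
Step 3: Verify x_4² - 14·y_4² = 162571046401 - 162571046400 = 1 (should be 1). ✓

(x_1, y_1) = (15, 4); (x_4, y_4) = (403201, 107760).
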